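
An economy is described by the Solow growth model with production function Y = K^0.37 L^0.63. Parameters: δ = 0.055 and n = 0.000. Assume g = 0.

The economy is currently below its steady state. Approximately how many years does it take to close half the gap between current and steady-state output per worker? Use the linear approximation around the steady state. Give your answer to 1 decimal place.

Near the steady state the convergence rate is λ = (1 − α)(n + δ).
λ = (1 − 0.37) × 0.055 = 0.63 × 0.055 = 0.03465
Half-life = ln 2 / λ = 0.6931 / 0.03465 ≈ 20.00 years

half-life ≈ 20.0 years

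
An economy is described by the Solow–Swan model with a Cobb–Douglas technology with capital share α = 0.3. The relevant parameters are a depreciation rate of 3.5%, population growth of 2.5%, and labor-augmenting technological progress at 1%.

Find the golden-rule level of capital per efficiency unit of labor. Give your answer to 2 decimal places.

The golden rule sets f'(k) = n + g + δ, i.e. α·k^(α−1) = n + g + δ.
So k^(1−α) = α / (n + g + δ) = 0.3 / 0.070 = 4.2857.
k_gold = 4.2857^(1/0.7) ≈ 7.9963

k_gold ≈ 8.00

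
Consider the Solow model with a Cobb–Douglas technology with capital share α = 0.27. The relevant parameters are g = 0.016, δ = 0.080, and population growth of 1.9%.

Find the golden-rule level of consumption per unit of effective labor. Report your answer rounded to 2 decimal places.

At the golden rule, f'(k) = n + g + δ, so α·k^(α−1) = n + g + δ and k_gold = (α/(n + g + δ))^(1/(1−α)).
k_gold = (0.27/0.115)^(1/0.73) = 2.3478^1.3699 ≈ 3.2194
c_gold = f(k_gold) − (n + g + δ)·k_gold = 1.3712 − 0.115×3.2194 ≈ 1.0010

c_gold ≈ 1.00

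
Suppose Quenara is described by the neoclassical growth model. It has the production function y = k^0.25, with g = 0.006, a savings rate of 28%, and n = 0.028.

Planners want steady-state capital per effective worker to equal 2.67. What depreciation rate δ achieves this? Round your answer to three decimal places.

In steady state, investment equals break-even investment: s·k^α = (n + g + δ)·k.
So s / (n + g + δ) = (k*)^(1−α) = 2.67^0.75 = 2.0887.
Therefore n + g + δ = s / 2.0887 = 0.28 / 2.0887 = 0.1341, so δ = 0.1341 − 0.034 = 0.1001.

δ ≈ 0.100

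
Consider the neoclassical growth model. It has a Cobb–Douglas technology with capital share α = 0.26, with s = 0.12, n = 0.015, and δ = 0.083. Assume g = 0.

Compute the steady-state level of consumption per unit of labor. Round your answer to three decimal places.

At the steady state, Δk = 0, so s·k^α = (n + δ)·k.
Dividing both sides by k: k^(1−α) = s / (n + δ).
k^0.74 = 0.12 / (0.015 + 0.083) = 0.12 / 0.098 = 1.2245
k* = 1.2245^(1/0.74) ≈ 1.3148
y* = (k*)^α = 1.3148^0.26 ≈ 1.0738
c* = (1 − s)·y* = (1 − 0.12) × 1.0738 ≈ 0.9449

c* ≈ 0.945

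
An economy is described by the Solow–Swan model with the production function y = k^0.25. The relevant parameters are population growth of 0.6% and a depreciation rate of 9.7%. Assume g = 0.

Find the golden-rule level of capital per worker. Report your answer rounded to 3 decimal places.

k_gold ≈ 3.262

The golden rule sets f'(k) = n + δ, i.e. α·k^(α−1) = n + δ.
So k^(1−α) = α / (n + δ) = 0.25 / 0.103 = 2.4272.
k_gold = 2.4272^(1/0.75) ≈ 3.2619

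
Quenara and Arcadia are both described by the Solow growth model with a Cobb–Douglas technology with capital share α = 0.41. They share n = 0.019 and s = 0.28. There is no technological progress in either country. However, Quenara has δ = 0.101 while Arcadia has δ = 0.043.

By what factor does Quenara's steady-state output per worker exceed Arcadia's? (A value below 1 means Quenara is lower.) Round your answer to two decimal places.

Steady-state y* = [s/(n + δ)]^(α/(1−α)), so the ratio is [ (s_Q/(n + δ)_Q) / (s_A/(n + δ)_A) ]^0.6949.
s_Q/(n + δ)_Q = 0.28/0.120 = 2.3333; s_A/(n + δ)_A = 0.28/0.062 = 4.5161.
Ratio = (2.3333/4.5161)^0.6949 = 0.5167^0.6949 ≈ 0.6320

ratio ≈ 0.63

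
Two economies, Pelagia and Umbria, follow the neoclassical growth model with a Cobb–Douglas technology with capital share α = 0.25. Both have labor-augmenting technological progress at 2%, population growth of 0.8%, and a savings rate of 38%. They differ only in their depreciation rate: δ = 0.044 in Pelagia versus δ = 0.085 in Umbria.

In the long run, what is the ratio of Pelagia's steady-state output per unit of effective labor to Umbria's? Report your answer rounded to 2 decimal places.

y*_P / y*_U ≈ 1.16

Steady-state y* = [s/(n + g + δ)]^(α/(1−α)), so the ratio is [ (s_P/(n + g + δ)_P) / (s_U/(n + g + δ)_U) ]^0.3333.
s_P/(n + g + δ)_P = 0.38/0.072 = 5.2778; s_U/(n + g + δ)_U = 0.38/0.113 = 3.3628.
Ratio = (5.2778/3.3628)^0.3333 = 1.5695^0.3333 ≈ 1.1621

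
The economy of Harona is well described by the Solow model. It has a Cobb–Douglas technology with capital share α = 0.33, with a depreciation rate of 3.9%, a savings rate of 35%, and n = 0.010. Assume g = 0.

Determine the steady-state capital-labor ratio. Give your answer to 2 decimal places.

At the steady state, Δk = 0, so s·k^α = (n + δ)·k.
Dividing both sides by k: k^(1−α) = s / (n + δ).
k^0.67 = 0.35 / (0.010 + 0.039) = 0.35 / 0.049 = 7.1429
k* = 7.1429^(1/0.67) ≈ 18.8122

k* = 18.81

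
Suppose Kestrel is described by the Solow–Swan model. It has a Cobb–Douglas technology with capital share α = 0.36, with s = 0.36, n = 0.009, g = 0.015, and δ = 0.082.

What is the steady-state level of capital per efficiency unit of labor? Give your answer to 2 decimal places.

Steady state requires s·f(k) = (n + g + δ)·k, i.e. s·k^α = (n + g + δ)·k.
Rearranging, k^(1−α) = s / (n + g + δ).
k^0.64 = 0.36 / (0.009 + 0.015 + 0.082) = 0.36 / 0.106 = 3.3962
k* = 3.3962^(1/0.64) ≈ 6.7558

k* = 6.76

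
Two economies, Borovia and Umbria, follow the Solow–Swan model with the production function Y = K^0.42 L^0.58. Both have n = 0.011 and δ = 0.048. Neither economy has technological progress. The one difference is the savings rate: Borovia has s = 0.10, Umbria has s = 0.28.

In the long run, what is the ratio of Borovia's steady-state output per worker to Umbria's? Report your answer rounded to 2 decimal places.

Steady-state y* = [s/(n + δ)]^(α/(1−α)), so the ratio is [ (s_B/(n + δ)_B) / (s_U/(n + δ)_U) ]^0.7241.
s_B/(n + δ)_B = 0.10/0.059 = 1.6949; s_U/(n + δ)_U = 0.28/0.059 = 4.7458.
Ratio = (1.6949/4.7458)^0.7241 = 0.3571^0.7241 ≈ 0.4744

ratio ≈ 0.47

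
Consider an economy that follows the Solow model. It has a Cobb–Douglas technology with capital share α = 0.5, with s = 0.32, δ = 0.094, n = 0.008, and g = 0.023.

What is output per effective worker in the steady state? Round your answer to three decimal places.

y* = 2.560

Steady state requires s·f(k) = (n + g + δ)·k, i.e. s·k^α = (n + g + δ)·k.
Dividing both sides by k: k^(1−α) = s / (n + g + δ).
k^0.5 = 0.32 / (0.008 + 0.023 + 0.094) = 0.32 / 0.125 = 2.5600
k* = 2.5600^(1/0.5) ≈ 6.5536
y* = (k*)^α = 6.5536^0.5 ≈ 2.5600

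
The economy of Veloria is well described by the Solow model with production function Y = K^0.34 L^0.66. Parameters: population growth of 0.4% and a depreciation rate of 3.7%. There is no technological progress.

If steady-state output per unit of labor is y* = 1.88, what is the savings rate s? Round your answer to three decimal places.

Steady state requires s·f(k) = (n + δ)·k, i.e. s·k^α = (n + δ)·k.
Since y* = [s/(n + δ)]^(α/(1−α)), we have s/(n + δ) = (y*)^((1−α)/α) = 1.88^1.9412 = 3.4056.
Therefore s = 3.4056 × (n + δ) = 3.4056 × 0.041 = 0.1396.

s ≈ 0.140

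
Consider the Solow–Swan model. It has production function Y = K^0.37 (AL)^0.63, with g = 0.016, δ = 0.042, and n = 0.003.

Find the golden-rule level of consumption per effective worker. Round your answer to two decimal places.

c_gold ≈ 1.82

At the golden rule, f'(k) = n + g + δ, so α·k^(α−1) = n + g + δ and k_gold = (α/(n + g + δ))^(1/(1−α)).
k_gold = (0.37/0.061)^(1/0.63) = 6.0656^1.5873 ≈ 17.4846
c_gold = f(k_gold) − (n + g + δ)·k_gold = 2.8826 − 0.061×17.4846 ≈ 1.8160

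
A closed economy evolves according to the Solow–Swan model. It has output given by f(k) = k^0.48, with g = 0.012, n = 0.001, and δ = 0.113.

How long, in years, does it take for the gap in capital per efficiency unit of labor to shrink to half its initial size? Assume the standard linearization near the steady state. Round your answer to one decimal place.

about 10.6 years

Near the steady state the convergence rate is λ = (1 − α)(n + g + δ).
λ = (1 − 0.48) × 0.126 = 0.52 × 0.126 = 0.06552
Half-life = ln 2 / λ = 0.6931 / 0.06552 ≈ 10.58 years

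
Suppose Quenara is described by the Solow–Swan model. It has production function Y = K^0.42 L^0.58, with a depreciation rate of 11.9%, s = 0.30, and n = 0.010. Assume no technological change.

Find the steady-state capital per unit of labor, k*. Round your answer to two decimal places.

k* ≈ 4.29

Steady state requires s·f(k) = (n + δ)·k, i.e. s·k^α = (n + δ)·k.
Dividing both sides by k: k^(1−α) = s / (n + δ).
k^0.58 = 0.30 / (0.010 + 0.119) = 0.30 / 0.129 = 2.3256
k* = 2.3256^(1/0.58) ≈ 4.2851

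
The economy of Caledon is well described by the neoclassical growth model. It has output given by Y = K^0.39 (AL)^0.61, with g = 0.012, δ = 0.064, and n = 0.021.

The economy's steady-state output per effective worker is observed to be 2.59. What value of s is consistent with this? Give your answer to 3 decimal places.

Steady state requires s·f(k) = (n + g + δ)·k, i.e. s·k^α = (n + g + δ)·k.
Since y* = [s/(n + g + δ)]^(α/(1−α)), we have s/(n + g + δ) = (y*)^((1−α)/α) = 2.59^1.5641 = 4.4304.
Therefore s = 4.4304 × (n + g + δ) = 4.4304 × 0.097 = 0.4297.

s ≈ 0.430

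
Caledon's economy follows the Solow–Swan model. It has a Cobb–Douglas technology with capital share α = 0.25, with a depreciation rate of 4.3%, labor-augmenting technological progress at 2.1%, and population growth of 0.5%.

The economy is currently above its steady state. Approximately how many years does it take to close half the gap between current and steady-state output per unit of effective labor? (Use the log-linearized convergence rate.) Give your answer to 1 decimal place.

Near the steady state the convergence rate is λ = (1 − α)(n + g + δ).
λ = (1 − 0.25) × 0.069 = 0.75 × 0.069 = 0.05175
Half-life = ln 2 / λ = 0.6931 / 0.05175 ≈ 13.39 years

half-life ≈ 13.4 years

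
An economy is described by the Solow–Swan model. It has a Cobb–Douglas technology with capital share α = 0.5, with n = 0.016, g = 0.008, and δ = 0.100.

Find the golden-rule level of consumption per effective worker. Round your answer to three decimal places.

c_gold ≈ 2.016

At the golden rule, f'(k) = n + g + δ, so α·k^(α−1) = n + g + δ and k_gold = (α/(n + g + δ))^(1/(1−α)).
k_gold = (0.5/0.124)^(1/0.5) = 4.0323^2 ≈ 16.2594
c_gold = f(k_gold) − (n + g + δ)·k_gold = 4.0323 − 0.124×16.2594 ≈ 2.0161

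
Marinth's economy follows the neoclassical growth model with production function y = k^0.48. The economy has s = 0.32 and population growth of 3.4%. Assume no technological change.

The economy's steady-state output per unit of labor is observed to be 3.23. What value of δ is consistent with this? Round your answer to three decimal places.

Steady state requires s·f(k) = (n + δ)·k, i.e. s·k^α = (n + δ)·k.
Since y* = [s/(n + δ)]^(α/(1−α)), we have s/(n + δ) = (y*)^((1−α)/α) = 3.23^1.0833 = 3.5614.
Therefore n + δ = s / 3.5614 = 0.32 / 3.5614 = 0.0899, so δ = 0.0899 − 0.034 = 0.0559.

δ ≈ 0.056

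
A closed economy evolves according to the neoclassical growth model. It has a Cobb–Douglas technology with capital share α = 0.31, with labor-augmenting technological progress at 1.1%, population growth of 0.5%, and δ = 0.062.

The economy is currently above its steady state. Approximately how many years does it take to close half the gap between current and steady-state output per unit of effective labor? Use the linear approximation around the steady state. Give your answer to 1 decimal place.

about 12.9 years

Near the steady state the convergence rate is λ = (1 − α)(n + g + δ).
λ = (1 − 0.31) × 0.078 = 0.69 × 0.078 = 0.05382
Half-life = ln 2 / λ = 0.6931 / 0.05382 ≈ 12.88 years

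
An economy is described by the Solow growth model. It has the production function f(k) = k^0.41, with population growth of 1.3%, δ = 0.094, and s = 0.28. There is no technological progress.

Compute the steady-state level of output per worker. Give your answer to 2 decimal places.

At the steady state, Δk = 0, so s·k^α = (n + δ)·k.
Dividing both sides by k: k^(1−α) = s / (n + δ).
k^0.59 = 0.28 / (0.013 + 0.094) = 0.28 / 0.107 = 2.6168
k* = 2.6168^(1/0.59) ≈ 5.1061
y* = (k*)^α = 5.1061^0.41 ≈ 1.9513

y* = 1.95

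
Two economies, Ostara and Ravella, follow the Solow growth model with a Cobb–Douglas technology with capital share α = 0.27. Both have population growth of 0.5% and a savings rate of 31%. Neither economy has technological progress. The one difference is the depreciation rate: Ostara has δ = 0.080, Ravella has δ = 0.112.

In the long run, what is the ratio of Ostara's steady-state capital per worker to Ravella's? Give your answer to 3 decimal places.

k*_O / k*_R ≈ 1.549

Steady-state k* = [s/(n + δ)]^(1/(1−α)), so the ratio is [ (s_O/(n + δ)_O) / (s_R/(n + δ)_R) ]^1.3699.
s_O/(n + δ)_O = 0.31/0.085 = 3.6471; s_R/(n + δ)_R = 0.31/0.117 = 2.6496.
Ratio = (3.6471/2.6496)^1.3699 = 1.3765^1.3699 ≈ 1.5492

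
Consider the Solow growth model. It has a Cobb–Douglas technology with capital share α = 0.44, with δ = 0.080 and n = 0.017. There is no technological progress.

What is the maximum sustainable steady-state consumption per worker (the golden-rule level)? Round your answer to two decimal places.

c_gold ≈ 1.84

At the golden rule, f'(k) = n + δ, so α·k^(α−1) = n + δ and k_gold = (α/(n + δ))^(1/(1−α)).
k_gold = (0.44/0.097)^(1/0.56) = 4.5361^1.7857 ≈ 14.8812
c_gold = f(k_gold) − (n + δ)·k_gold = 3.2807 − 0.097×14.8812 ≈ 1.8372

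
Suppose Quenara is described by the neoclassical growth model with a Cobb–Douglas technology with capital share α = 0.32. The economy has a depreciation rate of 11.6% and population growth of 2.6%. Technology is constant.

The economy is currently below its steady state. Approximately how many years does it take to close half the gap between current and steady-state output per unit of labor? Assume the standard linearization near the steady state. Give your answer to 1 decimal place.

Near the steady state the convergence rate is λ = (1 − α)(n + δ).
λ = (1 − 0.32) × 0.142 = 0.68 × 0.142 = 0.09656
Half-life = ln 2 / λ = 0.6931 / 0.09656 ≈ 7.18 years

half-life ≈ 7.2 years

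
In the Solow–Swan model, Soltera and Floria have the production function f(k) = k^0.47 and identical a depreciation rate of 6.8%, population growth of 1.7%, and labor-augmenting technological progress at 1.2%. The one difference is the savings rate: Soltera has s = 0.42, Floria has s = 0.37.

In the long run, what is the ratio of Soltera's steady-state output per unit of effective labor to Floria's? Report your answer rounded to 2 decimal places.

Steady-state y* = [s/(n + g + δ)]^(α/(1−α)), so the ratio is [ (s_S/(n + g + δ)_S) / (s_F/(n + g + δ)_F) ]^0.8868.
s_S/(n + g + δ)_S = 0.42/0.097 = 4.3299; s_F/(n + g + δ)_F = 0.37/0.097 = 3.8144.
Ratio = (4.3299/3.8144)^0.8868 = 1.1351^0.8868 ≈ 1.1189

ratio ≈ 1.12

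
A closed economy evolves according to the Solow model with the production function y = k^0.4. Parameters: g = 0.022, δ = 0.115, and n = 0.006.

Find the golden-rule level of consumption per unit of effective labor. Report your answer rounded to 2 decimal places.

At the golden rule, f'(k) = n + g + δ, so α·k^(α−1) = n + g + δ and k_gold = (α/(n + g + δ))^(1/(1−α)).
k_gold = (0.4/0.143)^(1/0.6) = 2.7972^1.6667 ≈ 5.5533
c_gold = f(k_gold) − (n + g + δ)·k_gold = 1.9853 − 0.143×5.5533 ≈ 1.1912

c_gold ≈ 1.19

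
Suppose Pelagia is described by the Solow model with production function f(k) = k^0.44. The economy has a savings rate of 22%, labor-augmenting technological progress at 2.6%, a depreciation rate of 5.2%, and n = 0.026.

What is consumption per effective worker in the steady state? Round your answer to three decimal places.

In steady state, investment equals break-even investment: s·k^α = (n + g + δ)·k.
Rearranging, k^(1−α) = s / (n + g + δ).
k^0.56 = 0.22 / (0.026 + 0.026 + 0.052) = 0.22 / 0.104 = 2.1154
k* = 2.1154^(1/0.56) ≈ 3.8112
y* = (k*)^α = 3.8112^0.44 ≈ 1.8016
c* = (1 − s)·y* = (1 − 0.22) × 1.8016 ≈ 1.4052

c* = 1.405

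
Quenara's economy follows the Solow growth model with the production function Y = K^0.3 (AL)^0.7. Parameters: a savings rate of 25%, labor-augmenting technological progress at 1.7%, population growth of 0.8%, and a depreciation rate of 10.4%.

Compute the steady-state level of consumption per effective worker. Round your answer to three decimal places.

c* ≈ 0.996

At the steady state, Δk = 0, so s·k^α = (n + g + δ)·k.
Dividing both sides by k: k^(1−α) = s / (n + g + δ).
k^0.7 = 0.25 / (0.008 + 0.017 + 0.104) = 0.25 / 0.129 = 1.9380
k* = 1.9380^(1/0.7) ≈ 2.5734
y* = (k*)^α = 2.5734^0.3 ≈ 1.3279
c* = (1 − s)·y* = (1 − 0.25) × 1.3279 ≈ 0.9959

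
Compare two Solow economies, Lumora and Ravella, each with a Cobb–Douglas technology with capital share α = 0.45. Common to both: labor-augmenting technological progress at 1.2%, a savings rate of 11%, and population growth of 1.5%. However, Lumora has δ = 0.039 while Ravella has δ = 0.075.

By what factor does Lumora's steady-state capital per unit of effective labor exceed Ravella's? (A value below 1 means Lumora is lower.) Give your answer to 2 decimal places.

ratio ≈ 2.21

Steady-state k* = [s/(n + g + δ)]^(1/(1−α)), so the ratio is [ (s_L/(n + g + δ)_L) / (s_R/(n + g + δ)_R) ]^1.8182.
s_L/(n + g + δ)_L = 0.11/0.066 = 1.6667; s_R/(n + g + δ)_R = 0.11/0.102 = 1.0784.
Ratio = (1.6667/1.0784)^1.8182 = 1.5455^1.8182 ≈ 2.2068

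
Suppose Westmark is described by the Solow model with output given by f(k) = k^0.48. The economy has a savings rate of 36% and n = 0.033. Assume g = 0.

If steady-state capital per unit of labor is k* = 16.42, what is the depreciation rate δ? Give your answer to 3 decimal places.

At the steady state, Δk = 0, so s·k^α = (n + δ)·k.
So s / (n + δ) = (k*)^(1−α) = 16.42^0.52 = 4.2854.
Therefore n + δ = s / 4.2854 = 0.36 / 4.2854 = 0.0840, so δ = 0.0840 − 0.033 = 0.0510.

δ ≈ 0.051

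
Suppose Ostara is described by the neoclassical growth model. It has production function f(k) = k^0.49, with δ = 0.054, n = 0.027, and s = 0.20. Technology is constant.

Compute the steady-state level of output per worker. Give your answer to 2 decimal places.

At the steady state, Δk = 0, so s·k^α = (n + δ)·k.
Dividing both sides by k: k^(1−α) = s / (n + δ).
k^0.51 = 0.20 / (0.027 + 0.054) = 0.20 / 0.081 = 2.4691
k* = 2.4691^(1/0.51) ≈ 5.8841
y* = (k*)^α = 5.8841^0.49 ≈ 2.3831

y* = 2.38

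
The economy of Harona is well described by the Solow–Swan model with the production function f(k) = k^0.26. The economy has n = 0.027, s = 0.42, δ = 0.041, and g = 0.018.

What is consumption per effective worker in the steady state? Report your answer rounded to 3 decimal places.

c* ≈ 1.013

Steady state requires s·f(k) = (n + g + δ)·k, i.e. s·k^α = (n + g + δ)·k.
Rearranging, k^(1−α) = s / (n + g + δ).
k^0.74 = 0.42 / (0.027 + 0.018 + 0.041) = 0.42 / 0.086 = 4.8837
k* = 4.8837^(1/0.74) ≈ 8.5259
y* = (k*)^α = 8.5259^0.26 ≈ 1.7458
c* = (1 − s)·y* = (1 − 0.42) × 1.7458 ≈ 1.0126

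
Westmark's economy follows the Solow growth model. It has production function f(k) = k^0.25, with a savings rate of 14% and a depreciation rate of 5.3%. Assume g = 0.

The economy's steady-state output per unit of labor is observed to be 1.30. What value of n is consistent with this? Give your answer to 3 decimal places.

n ≈ 0.011

In steady state, investment equals break-even investment: s·k^α = (n + δ)·k.
Since y* = [s/(n + δ)]^(α/(1−α)), we have s/(n + δ) = (y*)^((1−α)/α) = 1.30^3 = 2.1970.
Therefore n + δ = s / 2.1970 = 0.14 / 2.1970 = 0.0637, so n = 0.0637 − 0.053 = 0.0107.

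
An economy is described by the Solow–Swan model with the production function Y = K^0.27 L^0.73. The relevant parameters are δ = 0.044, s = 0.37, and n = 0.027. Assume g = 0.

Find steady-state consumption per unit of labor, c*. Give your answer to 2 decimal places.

c* = 1.16

Steady state requires s·f(k) = (n + δ)·k, i.e. s·k^α = (n + δ)·k.
Rearranging, k^(1−α) = s / (n + δ).
k^0.73 = 0.37 / (0.027 + 0.044) = 0.37 / 0.071 = 5.2113
k* = 5.2113^(1/0.73) ≈ 9.5966
y* = (k*)^α = 9.5966^0.27 ≈ 1.8415
c* = (1 − s)·y* = (1 − 0.37) × 1.8415 ≈ 1.1601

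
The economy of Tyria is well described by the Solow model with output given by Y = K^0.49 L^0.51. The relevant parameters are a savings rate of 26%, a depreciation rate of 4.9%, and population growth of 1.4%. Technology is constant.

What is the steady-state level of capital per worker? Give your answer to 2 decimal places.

k* ≈ 16.11

At the steady state, Δk = 0, so s·k^α = (n + δ)·k.
Dividing both sides by k: k^(1−α) = s / (n + δ).
k^0.51 = 0.26 / (0.014 + 0.049) = 0.26 / 0.063 = 4.1270
k* = 4.1270^(1/0.51) ≈ 16.1111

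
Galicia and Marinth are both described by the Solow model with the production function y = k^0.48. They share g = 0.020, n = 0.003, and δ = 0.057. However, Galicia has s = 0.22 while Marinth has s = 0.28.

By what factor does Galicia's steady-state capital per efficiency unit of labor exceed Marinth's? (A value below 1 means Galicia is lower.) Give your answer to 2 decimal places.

ratio ≈ 0.63

Steady-state k* = [s/(n + g + δ)]^(1/(1−α)), so the ratio is [ (s_G/(n + g + δ)_G) / (s_M/(n + g + δ)_M) ]^1.9231.
s_G/(n + g + δ)_G = 0.22/0.080 = 2.7500; s_M/(n + g + δ)_M = 0.28/0.080 = 3.5000.
Ratio = (2.7500/3.5000)^1.9231 = 0.7857^1.9231 ≈ 0.6289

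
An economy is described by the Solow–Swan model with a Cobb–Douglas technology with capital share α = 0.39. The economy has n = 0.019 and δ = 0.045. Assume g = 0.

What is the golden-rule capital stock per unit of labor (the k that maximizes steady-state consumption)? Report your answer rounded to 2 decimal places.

k_gold ≈ 19.35

The golden rule sets f'(k) = n + δ, i.e. α·k^(α−1) = n + δ.
So k^(1−α) = α / (n + δ) = 0.39 / 0.064 = 6.0938.
k_gold = 6.0938^(1/0.61) ≈ 19.3509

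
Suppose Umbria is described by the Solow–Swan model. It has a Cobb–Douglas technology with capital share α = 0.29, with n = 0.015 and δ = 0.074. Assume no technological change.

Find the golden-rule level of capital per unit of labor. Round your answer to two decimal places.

The golden rule sets f'(k) = n + δ, i.e. α·k^(α−1) = n + δ.
So k^(1−α) = α / (n + δ) = 0.29 / 0.089 = 3.2584.
k_gold = 3.2584^(1/0.71) ≈ 5.2789

k_gold ≈ 5.28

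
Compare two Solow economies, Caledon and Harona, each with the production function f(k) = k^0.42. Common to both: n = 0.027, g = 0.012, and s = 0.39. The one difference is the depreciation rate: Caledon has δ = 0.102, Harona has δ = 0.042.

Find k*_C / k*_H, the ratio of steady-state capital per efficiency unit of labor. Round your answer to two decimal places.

Steady-state k* = [s/(n + g + δ)]^(1/(1−α)), so the ratio is [ (s_C/(n + g + δ)_C) / (s_H/(n + g + δ)_H) ]^1.7241.
s_C/(n + g + δ)_C = 0.39/0.141 = 2.7660; s_H/(n + g + δ)_H = 0.39/0.081 = 4.8148.
Ratio = (2.7660/4.8148)^1.7241 = 0.5745^1.7241 ≈ 0.3846

k*_C / k*_H ≈ 0.38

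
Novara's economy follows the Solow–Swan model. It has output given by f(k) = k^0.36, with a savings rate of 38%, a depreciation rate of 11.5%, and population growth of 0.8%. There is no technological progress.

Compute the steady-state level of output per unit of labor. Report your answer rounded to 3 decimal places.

y* = 1.886

Steady state requires s·f(k) = (n + δ)·k, i.e. s·k^α = (n + δ)·k.
Dividing both sides by k: k^(1−α) = s / (n + δ).
k^0.64 = 0.38 / (0.008 + 0.115) = 0.38 / 0.123 = 3.0894
k* = 3.0894^(1/0.64) ≈ 5.8268
y* = (k*)^α = 5.8268^0.36 ≈ 1.8861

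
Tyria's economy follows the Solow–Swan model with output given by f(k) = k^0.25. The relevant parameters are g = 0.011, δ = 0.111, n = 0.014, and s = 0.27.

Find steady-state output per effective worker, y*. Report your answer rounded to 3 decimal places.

y* = 1.257

At the steady state, Δk = 0, so s·k^α = (n + g + δ)·k.
Dividing both sides by k: k^(1−α) = s / (n + g + δ).
k^0.75 = 0.27 / (0.014 + 0.011 + 0.111) = 0.27 / 0.136 = 1.9853
k* = 1.9853^(1/0.75) ≈ 2.4952
y* = (k*)^α = 2.4952^0.25 ≈ 1.2568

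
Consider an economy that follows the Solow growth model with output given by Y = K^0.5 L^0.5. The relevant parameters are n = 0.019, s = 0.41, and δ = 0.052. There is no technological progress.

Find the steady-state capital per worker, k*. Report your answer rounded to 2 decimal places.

k* ≈ 33.35

At the steady state, Δk = 0, so s·k^α = (n + δ)·k.
Dividing both sides by k: k^(1−α) = s / (n + δ).
k^0.5 = 0.41 / (0.019 + 0.052) = 0.41 / 0.071 = 5.7746
k* = 5.7746^(1/0.5) ≈ 33.3460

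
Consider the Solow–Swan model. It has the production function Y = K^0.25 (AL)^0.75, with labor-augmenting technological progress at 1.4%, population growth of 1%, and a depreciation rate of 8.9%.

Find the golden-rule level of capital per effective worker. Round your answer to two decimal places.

The golden rule sets f'(k) = n + g + δ, i.e. α·k^(α−1) = n + g + δ.
So k^(1−α) = α / (n + g + δ) = 0.25 / 0.113 = 2.2124.
k_gold = 2.2124^(1/0.75) ≈ 2.8828

k_gold ≈ 2.88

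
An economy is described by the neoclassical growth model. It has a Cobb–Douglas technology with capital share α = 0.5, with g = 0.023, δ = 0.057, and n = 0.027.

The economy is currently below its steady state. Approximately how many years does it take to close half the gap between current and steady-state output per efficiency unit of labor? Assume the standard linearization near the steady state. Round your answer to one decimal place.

half-life ≈ 13.0 years

Near the steady state the convergence rate is λ = (1 − α)(n + g + δ).
λ = (1 − 0.5) × 0.107 = 0.5 × 0.107 = 0.0535
Half-life = ln 2 / λ = 0.6931 / 0.0535 ≈ 12.96 years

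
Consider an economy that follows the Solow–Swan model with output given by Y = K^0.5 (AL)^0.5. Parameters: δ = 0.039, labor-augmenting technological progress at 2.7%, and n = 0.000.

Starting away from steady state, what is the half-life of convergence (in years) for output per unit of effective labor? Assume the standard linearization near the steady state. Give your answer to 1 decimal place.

Near the steady state the convergence rate is λ = (1 − α)(n + g + δ).
λ = (1 − 0.5) × 0.066 = 0.5 × 0.066 = 0.0330
Half-life = ln 2 / λ = 0.6931 / 0.0330 ≈ 21.00 years

half-life ≈ 21.0 years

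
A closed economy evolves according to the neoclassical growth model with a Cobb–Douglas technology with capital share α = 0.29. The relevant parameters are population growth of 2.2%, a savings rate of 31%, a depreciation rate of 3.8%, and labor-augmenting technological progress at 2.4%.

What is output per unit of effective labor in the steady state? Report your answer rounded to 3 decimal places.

y* ≈ 1.705

Steady state requires s·f(k) = (n + g + δ)·k, i.e. s·k^α = (n + g + δ)·k.
Rearranging, k^(1−α) = s / (n + g + δ).
k^0.71 = 0.31 / (0.022 + 0.024 + 0.038) = 0.31 / 0.084 = 3.6905
k* = 3.6905^(1/0.71) ≈ 6.2909
y* = (k*)^α = 6.2909^0.29 ≈ 1.7046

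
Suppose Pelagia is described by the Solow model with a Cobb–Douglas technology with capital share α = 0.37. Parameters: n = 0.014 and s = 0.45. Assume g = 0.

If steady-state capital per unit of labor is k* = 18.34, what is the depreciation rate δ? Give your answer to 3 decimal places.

Steady state requires s·f(k) = (n + δ)·k, i.e. s·k^α = (n + δ)·k.
So s / (n + δ) = (k*)^(1−α) = 18.34^0.63 = 6.2509.
Therefore n + δ = s / 6.2509 = 0.45 / 6.2509 = 0.0720, so δ = 0.0720 − 0.014 = 0.0580.

δ ≈ 0.058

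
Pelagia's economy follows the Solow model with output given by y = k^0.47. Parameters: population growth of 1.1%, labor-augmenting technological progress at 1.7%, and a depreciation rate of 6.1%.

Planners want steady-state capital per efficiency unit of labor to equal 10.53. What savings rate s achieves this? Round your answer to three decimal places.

Steady state requires s·f(k) = (n + g + δ)·k, i.e. s·k^α = (n + g + δ)·k.
So s / (n + g + δ) = (k*)^(1−α) = 10.53^0.53 = 3.4825.
Therefore s = 3.4825 × (n + g + δ) = 3.4825 × 0.089 = 0.3099.

s ≈ 0.310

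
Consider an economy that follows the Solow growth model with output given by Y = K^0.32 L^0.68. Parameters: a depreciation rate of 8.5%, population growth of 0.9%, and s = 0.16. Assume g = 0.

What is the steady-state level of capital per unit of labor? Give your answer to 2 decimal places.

k* = 2.19

At the steady state, Δk = 0, so s·k^α = (n + δ)·k.
Rearranging, k^(1−α) = s / (n + δ).
k^0.68 = 0.16 / (0.009 + 0.085) = 0.16 / 0.094 = 1.7021
k* = 1.7021^(1/0.68) ≈ 2.1862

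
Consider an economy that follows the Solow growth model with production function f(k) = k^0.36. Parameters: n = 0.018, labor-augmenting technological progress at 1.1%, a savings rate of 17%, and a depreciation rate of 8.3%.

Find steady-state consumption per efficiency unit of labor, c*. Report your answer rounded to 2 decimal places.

c* ≈ 1.05

At the steady state, Δk = 0, so s·k^α = (n + g + δ)·k.
Rearranging, k^(1−α) = s / (n + g + δ).
k^0.64 = 0.17 / (0.018 + 0.011 + 0.083) = 0.17 / 0.112 = 1.5179
k* = 1.5179^(1/0.64) ≈ 1.9195
y* = (k*)^α = 1.9195^0.36 ≈ 1.2646
c* = (1 − s)·y* = (1 − 0.17) × 1.2646 ≈ 1.0496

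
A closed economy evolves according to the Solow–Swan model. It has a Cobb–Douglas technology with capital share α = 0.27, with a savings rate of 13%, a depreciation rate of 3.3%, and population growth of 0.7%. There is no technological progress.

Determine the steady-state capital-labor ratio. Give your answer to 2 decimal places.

At the steady state, Δk = 0, so s·k^α = (n + δ)·k.
Rearranging, k^(1−α) = s / (n + δ).
k^0.73 = 0.13 / (0.007 + 0.033) = 0.13 / 0.040 = 3.2500
k* = 3.2500^(1/0.73) ≈ 5.0259

k* = 5.03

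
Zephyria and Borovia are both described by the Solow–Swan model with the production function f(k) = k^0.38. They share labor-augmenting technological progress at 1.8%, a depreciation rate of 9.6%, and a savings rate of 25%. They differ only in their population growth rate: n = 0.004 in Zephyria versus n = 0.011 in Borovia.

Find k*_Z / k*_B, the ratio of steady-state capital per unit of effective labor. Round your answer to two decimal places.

ratio ≈ 1.10

Steady-state k* = [s/(n + g + δ)]^(1/(1−α)), so the ratio is [ (s_Z/(n + g + δ)_Z) / (s_B/(n + g + δ)_B) ]^1.6129.
s_Z/(n + g + δ)_Z = 0.25/0.118 = 2.1186; s_B/(n + g + δ)_B = 0.25/0.125 = 2.0000.
Ratio = (2.1186/2.0000)^1.6129 = 1.0593^1.6129 ≈ 1.0974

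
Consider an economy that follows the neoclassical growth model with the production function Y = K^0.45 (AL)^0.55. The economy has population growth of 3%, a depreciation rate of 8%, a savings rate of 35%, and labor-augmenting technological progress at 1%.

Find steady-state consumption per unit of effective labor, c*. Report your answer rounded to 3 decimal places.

In steady state, investment equals break-even investment: s·k^α = (n + g + δ)·k.
Dividing both sides by k: k^(1−α) = s / (n + g + δ).
k^0.55 = 0.35 / (0.030 + 0.010 + 0.080) = 0.35 / 0.120 = 2.9167
k* = 2.9167^(1/0.55) ≈ 7.0026
y* = (k*)^α = 7.0026^0.45 ≈ 2.4009
c* = (1 − s)·y* = (1 − 0.35) × 2.4009 ≈ 1.5606

c* = 1.561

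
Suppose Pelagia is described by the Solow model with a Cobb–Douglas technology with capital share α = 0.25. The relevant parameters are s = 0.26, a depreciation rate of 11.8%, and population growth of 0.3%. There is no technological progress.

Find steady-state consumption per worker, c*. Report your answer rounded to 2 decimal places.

c* = 0.95

Steady state requires s·f(k) = (n + δ)·k, i.e. s·k^α = (n + δ)·k.
Rearranging, k^(1−α) = s / (n + δ).
k^0.75 = 0.26 / (0.003 + 0.118) = 0.26 / 0.121 = 2.1488
k* = 2.1488^(1/0.75) ≈ 2.7729
y* = (k*)^α = 2.7729^0.25 ≈ 1.2904
c* = (1 − s)·y* = (1 − 0.26) × 1.2904 ≈ 0.9549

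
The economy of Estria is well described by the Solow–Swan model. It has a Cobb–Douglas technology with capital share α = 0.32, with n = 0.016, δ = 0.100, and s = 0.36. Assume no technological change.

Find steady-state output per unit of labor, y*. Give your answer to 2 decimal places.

y* = 1.70

In steady state, investment equals break-even investment: s·k^α = (n + δ)·k.
Dividing both sides by k: k^(1−α) = s / (n + δ).
k^0.68 = 0.36 / (0.016 + 0.100) = 0.36 / 0.116 = 3.1034
k* = 3.1034^(1/0.68) ≈ 5.2880
y* = (k*)^α = 5.2880^0.32 ≈ 1.7039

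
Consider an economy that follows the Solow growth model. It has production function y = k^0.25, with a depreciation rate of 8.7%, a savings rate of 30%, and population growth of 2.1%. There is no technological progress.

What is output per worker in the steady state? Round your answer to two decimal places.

At the steady state, Δk = 0, so s·k^α = (n + δ)·k.
Dividing both sides by k: k^(1−α) = s / (n + δ).
k^0.75 = 0.30 / (0.021 + 0.087) = 0.30 / 0.108 = 2.7778
k* = 2.7778^(1/0.75) ≈ 3.9048
y* = (k*)^α = 3.9048^0.25 ≈ 1.4057

y* = 1.41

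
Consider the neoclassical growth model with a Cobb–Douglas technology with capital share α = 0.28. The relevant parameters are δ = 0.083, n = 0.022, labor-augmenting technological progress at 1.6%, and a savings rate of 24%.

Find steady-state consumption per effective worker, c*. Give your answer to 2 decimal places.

At the steady state, Δk = 0, so s·k^α = (n + g + δ)·k.
Dividing both sides by k: k^(1−α) = s / (n + g + δ).
k^0.72 = 0.24 / (0.022 + 0.016 + 0.083) = 0.24 / 0.121 = 1.9835
k* = 1.9835^(1/0.72) ≈ 2.5888
y* = (k*)^α = 2.5888^0.28 ≈ 1.3052
c* = (1 − s)·y* = (1 − 0.24) × 1.3052 ≈ 0.9920

c* ≈ 0.99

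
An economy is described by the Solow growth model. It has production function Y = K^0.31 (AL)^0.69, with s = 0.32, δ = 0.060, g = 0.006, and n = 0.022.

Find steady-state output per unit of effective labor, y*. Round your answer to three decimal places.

y* = 1.786

In steady state, investment equals break-even investment: s·k^α = (n + g + δ)·k.
Dividing both sides by k: k^(1−α) = s / (n + g + δ).
k^0.69 = 0.32 / (0.022 + 0.006 + 0.060) = 0.32 / 0.088 = 3.6364
k* = 3.6364^(1/0.69) ≈ 6.4948
y* = (k*)^α = 6.4948^0.31 ≈ 1.7861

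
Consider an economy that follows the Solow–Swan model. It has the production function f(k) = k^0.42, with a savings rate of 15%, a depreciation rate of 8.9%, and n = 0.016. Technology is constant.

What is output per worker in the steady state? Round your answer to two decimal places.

Steady state requires s·f(k) = (n + δ)·k, i.e. s·k^α = (n + δ)·k.
Rearranging, k^(1−α) = s / (n + δ).
k^0.58 = 0.15 / (0.016 + 0.089) = 0.15 / 0.105 = 1.4286
k* = 1.4286^(1/0.58) ≈ 1.8496
y* = (k*)^α = 1.8496^0.42 ≈ 1.2947

y* = 1.29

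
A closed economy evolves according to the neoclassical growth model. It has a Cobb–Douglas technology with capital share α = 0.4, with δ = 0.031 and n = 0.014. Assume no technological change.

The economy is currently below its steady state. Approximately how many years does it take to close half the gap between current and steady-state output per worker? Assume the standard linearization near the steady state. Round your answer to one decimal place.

half-life ≈ 25.7 years

Near the steady state the convergence rate is λ = (1 − α)(n + δ).
λ = (1 − 0.4) × 0.045 = 0.6 × 0.045 = 0.0270
Half-life = ln 2 / λ = 0.6931 / 0.0270 ≈ 25.67 years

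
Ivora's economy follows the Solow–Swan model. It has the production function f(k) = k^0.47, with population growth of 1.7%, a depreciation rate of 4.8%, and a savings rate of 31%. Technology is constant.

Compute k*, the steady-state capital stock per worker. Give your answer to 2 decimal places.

In steady state, investment equals break-even investment: s·k^α = (n + δ)·k.
Dividing both sides by k: k^(1−α) = s / (n + δ).
k^0.53 = 0.31 / (0.017 + 0.048) = 0.31 / 0.065 = 4.7692
k* = 4.7692^(1/0.53) ≈ 19.0584

k* ≈ 19.06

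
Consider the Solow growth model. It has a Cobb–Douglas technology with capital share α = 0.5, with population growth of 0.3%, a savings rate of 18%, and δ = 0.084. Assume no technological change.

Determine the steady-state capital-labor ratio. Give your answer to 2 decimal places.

k* = 4.28

At the steady state, Δk = 0, so s·k^α = (n + δ)·k.
Rearranging, k^(1−α) = s / (n + δ).
k^0.5 = 0.18 / (0.003 + 0.084) = 0.18 / 0.087 = 2.0690
k* = 2.0690^(1/0.5) ≈ 4.2808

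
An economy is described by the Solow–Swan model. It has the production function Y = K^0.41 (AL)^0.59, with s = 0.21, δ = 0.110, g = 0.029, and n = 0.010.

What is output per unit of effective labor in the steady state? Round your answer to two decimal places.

y* = 1.27

In steady state, investment equals break-even investment: s·k^α = (n + g + δ)·k.
Rearranging, k^(1−α) = s / (n + g + δ).
k^0.59 = 0.21 / (0.010 + 0.029 + 0.110) = 0.21 / 0.149 = 1.4094
k* = 1.4094^(1/0.59) ≈ 1.7890
y* = (k*)^α = 1.7890^0.41 ≈ 1.2693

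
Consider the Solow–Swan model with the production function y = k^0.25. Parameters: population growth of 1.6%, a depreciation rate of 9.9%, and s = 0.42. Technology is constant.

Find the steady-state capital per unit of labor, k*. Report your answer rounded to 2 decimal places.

At the steady state, Δk = 0, so s·k^α = (n + δ)·k.
Rearranging, k^(1−α) = s / (n + δ).
k^0.75 = 0.42 / (0.016 + 0.099) = 0.42 / 0.115 = 3.6522
k* = 3.6522^(1/0.75) ≈ 5.6244

k* = 5.62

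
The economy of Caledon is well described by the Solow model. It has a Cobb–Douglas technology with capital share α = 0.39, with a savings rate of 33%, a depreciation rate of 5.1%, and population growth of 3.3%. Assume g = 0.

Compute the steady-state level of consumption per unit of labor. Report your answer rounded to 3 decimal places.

Steady state requires s·f(k) = (n + δ)·k, i.e. s·k^α = (n + δ)·k.
Dividing both sides by k: k^(1−α) = s / (n + δ).
k^0.61 = 0.33 / (0.033 + 0.051) = 0.33 / 0.084 = 3.9286
k* = 3.9286^(1/0.61) ≈ 9.4224
y* = (k*)^α = 9.4224^0.39 ≈ 2.3984
c* = (1 − s)·y* = (1 − 0.33) × 2.3984 ≈ 1.6069

c* ≈ 1.607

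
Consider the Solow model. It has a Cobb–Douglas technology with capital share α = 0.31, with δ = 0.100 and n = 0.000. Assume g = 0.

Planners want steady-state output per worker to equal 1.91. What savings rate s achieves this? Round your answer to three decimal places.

Steady state requires s·f(k) = (n + δ)·k, i.e. s·k^α = (n + δ)·k.
Since y* = [s/(n + δ)]^(α/(1−α)), we have s/(n + δ) = (y*)^((1−α)/α) = 1.91^2.2258 = 4.2221.
Therefore s = 4.2221 × (n + δ) = 4.2221 × 0.100 = 0.4222.

s ≈ 0.422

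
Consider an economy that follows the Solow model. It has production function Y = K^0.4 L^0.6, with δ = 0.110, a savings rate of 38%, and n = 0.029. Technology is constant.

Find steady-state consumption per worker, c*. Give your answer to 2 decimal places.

c* ≈ 1.21

In steady state, investment equals break-even investment: s·k^α = (n + δ)·k.
Rearranging, k^(1−α) = s / (n + δ).
k^0.6 = 0.38 / (0.029 + 0.110) = 0.38 / 0.139 = 2.7338
k* = 2.7338^(1/0.6) ≈ 5.3450
y* = (k*)^α = 5.3450^0.4 ≈ 1.9551
c* = (1 − s)·y* = (1 − 0.38) × 1.9551 ≈ 1.2122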